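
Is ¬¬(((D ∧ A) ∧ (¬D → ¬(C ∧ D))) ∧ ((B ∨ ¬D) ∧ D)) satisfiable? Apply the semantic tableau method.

Initial set: {¬¬(((D ∧ A) ∧ (¬D → ¬(C ∧ D))) ∧ ((B ∨ ¬D) ∧ D))}.
¬¬(((D ∧ A) ∧ (¬D → ¬(C ∧ D))) ∧ ((B ∨ ¬D) ∧ D)): drop double negation, giving (((D ∧ A) ∧ (¬D → ¬(C ∧ D))) ∧ ((B ∨ ¬D) ∧ D)).
(((D ∧ A) ∧ (¬D → ¬(C ∧ D))) ∧ ((B ∨ ¬D) ∧ D)): α-rule — add ((D ∧ A) ∧ (¬D → ¬(C ∧ D))), ((B ∨ ¬D) ∧ D).
((D ∧ A) ∧ (¬D → ¬(C ∧ D))): α-rule — add (D ∧ A), (¬D → ¬(C ∧ D)).
((B ∨ ¬D) ∧ D): α-rule — add (B ∨ ¬D), D.
(D ∧ A): α-rule — add D, A.
(¬D → ¬(C ∧ D)): β-rule — branch into ¬¬D  //  ¬(C ∧ D).
  branch 1 (add ¬¬D):
    (B ∨ ¬D): β-rule — branch into B  //  ¬D.
      branch 1.1 (add B):
        ○ open, literals {A=1, B=1, D=1}.
      branch 1.2 (add ¬D):
        × closes — contains both D and ¬D.
  branch 2 (add ¬(C ∧ D)):
    (B ∨ ¬D): β-rule — branch into B  //  ¬D.
      branch 2.1 (add B):
        ¬(C ∧ D): β-rule — branch into ¬C  //  ¬D.
          branch 2.1.1 (add ¬C):
            ○ open, literals {A=1, B=1, C=0, D=1}.
          branch 2.1.2 (add ¬D):
            × closes — contains both D and ¬D.
      branch 2.2 (add ¬D):
        × closes — contains both D and ¬D.
3 branches closed, 2 open.
An open branch gives a satisfying assignment: A=1, B=1, D=1.

Satisfiable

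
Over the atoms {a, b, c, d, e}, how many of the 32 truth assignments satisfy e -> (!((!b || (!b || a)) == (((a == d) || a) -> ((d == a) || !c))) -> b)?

31

Initial set: {(e -> (!((!b || (!b || a)) == (((a == d) || a) -> ((d == a) || !c))) -> b))}.
(e -> (!((!b || (!b || a)) == (((a == d) || a) -> ((d == a) || !c))) -> b)): β-rule — branch into !e  //  (!((!b || (!b || a)) == (((a == d) || a) -> ((d == a) || !c))) -> b).
  branch 1 (add !e):
    ○ open, literals {e=0}.
  branch 2 (add (!((!b || (!b || a)) == (((a == d) || a) -> ((d == a) || !c))) -> b)):
    (!((!b || (!b || a)) == (((a == d) || a) -> ((d == a) || !c))) -> b): β-rule — branch into !!((!b || (!b || a)) == (((a == d) || a) -> ((d == a) || !c)))  //  b.
      branch 2.1 (add !!((!b || (!b || a)) == (((a == d) || a) -> ((d == a) || !c)))):
        !!((!b || (!b || a)) == (((a == d) || a) -> ((d == a) || !c))): β-rule — branch into (!b || (!b || a)), (((a == d) || a) -> ((d == a) || !c))  //  !(!b || (!b || a)), !(((a == d) || a) -> ((d == a) || !c)).
          branch 2.1.1 (add (!b || (!b || a)), (((a == d) || a) -> ((d == a) || !c))):
            (!b || (!b || a)): β-rule — branch into !b  //  (!b || a).
              branch 2.1.1.1 (add !b):
                (((a == d) || a) -> ((d == a) || !c)): β-rule — branch into !((a == d) || a)  //  ((d == a) || !c).
                  branch 2.1.1.1.1 (add !((a == d) || a)):
                    !((a == d) || a): α-rule — add !(a == d), !a.
                    !(a == d): β-rule — branch into a, !d  //  !a, d.
                      branch 2.1.1.1.1.1 (add a, !d):
                        × closes — contains both a and !a.
                      branch 2.1.1.1.1.2 (add !a, d):
                        ○ open, literals {a=0, b=0, d=1}.
                  branch 2.1.1.1.2 (add ((d == a) || !c)):
                    ((d == a) || !c): β-rule — branch into (d == a)  //  !c.
                      branch 2.1.1.1.2.1 (add (d == a)):
                        (d == a): β-rule — branch into d, a  //  !d, !a.
                          branch 2.1.1.1.2.1.1 (add d, a):
                            ○ open, literals {a=1, b=0, d=1}.
                          branch 2.1.1.1.2.1.2 (add !d, !a):
                            ○ open, literals {a=0, b=0, d=0}.
                      branch 2.1.1.1.2.2 (add !c):
                        ○ open, literals {b=0, c=0}.
              branch 2.1.1.2 (add (!b || a)):
                (((a == d) || a) -> ((d == a) || !c)): β-rule — branch into !((a == d) || a)  //  ((d == a) || !c).
                  branch 2.1.1.2.1 (add !((a == d) || a)):
                    !((a == d) || a): α-rule — add !(a == d), !a.
                    (!b || a): β-rule — branch into !b  //  a.
                      branch 2.1.1.2.1.1 (add !b):
                        !(a == d): β-rule — branch into a, !d  //  !a, d.
                          branch 2.1.1.2.1.1.1 (add a, !d):
                            × closes — contains both a and !a.
                          branch 2.1.1.2.1.1.2 (add !a, d):
                            ○ open, literals {a=0, b=0, d=1}.
                      branch 2.1.1.2.1.2 (add a):
                        × closes — contains both a and !a.
                  branch 2.1.1.2.2 (add ((d == a) || !c)):
                    (!b || a): β-rule — branch into !b  //  a.
                      branch 2.1.1.2.2.1 (add !b):
                        ((d == a) || !c): β-rule — branch into (d == a)  //  !c.
                          branch 2.1.1.2.2.1.1 (add (d == a)):
                            (d == a): β-rule — branch into d, a  //  !d, !a.
                              branch 2.1.1.2.2.1.1.1 (add d, a):
                                ○ open, literals {a=1, b=0, d=1}.
                              branch 2.1.1.2.2.1.1.2 (add !d, !a):
                                ○ open, literals {a=0, b=0, d=0}.
                          branch 2.1.1.2.2.1.2 (add !c):
                            ○ open, literals {b=0, c=0}.
                      branch 2.1.1.2.2.2 (add a):
                        ((d == a) || !c): β-rule — branch into (d == a)  //  !c.
                          branch 2.1.1.2.2.2.1 (add (d == a)):
                            (d == a): β-rule — branch into d, a  //  !d, !a.
                              branch 2.1.1.2.2.2.1.1 (add d, a):
                                ○ open, literals {a=1, d=1}.
                              branch 2.1.1.2.2.2.1.2 (add !d, !a):
                                × closes — contains both a and !a.
                          branch 2.1.1.2.2.2.2 (add !c):
                            ○ open, literals {a=1, c=0}.
          branch 2.1.2 (add !(!b || (!b || a)), !(((a == d) || a) -> ((d == a) || !c))):
            !(!b || (!b || a)): α-rule — add !!b, !(!b || a).
            !(((a == d) || a) -> ((d == a) || !c)): α-rule — add ((a == d) || a), !((d == a) || !c).
            !(!b || a): α-rule — add !!b, !a.
            !((d == a) || !c): α-rule — add !(d == a), !!c.
            ((a == d) || a): β-rule — branch into (a == d)  //  a.
              branch 2.1.2.1 (add (a == d)):
                !(d == a): β-rule — branch into d, !a  //  !d, a.
                  branch 2.1.2.1.1 (add d, !a):
                    (a == d): β-rule — branch into a, d  //  !a, !d.
                      branch 2.1.2.1.1.1 (add a, d):
                        × closes — contains both a and !a.
                      branch 2.1.2.1.1.2 (add !a, !d):
                        × closes — contains both d and !d.
                  branch 2.1.2.1.2 (add !d, a):
                    × closes — contains both a and !a.
              branch 2.1.2.2 (add a):
                × closes — contains both a and !a.
      branch 2.2 (add b):
        ○ open, literals {b=1}.
8 branches closed, 12 open.
Each open branch fixes some atoms; the unmentioned ones are free. Counting distinct full assignments: branch {e=0} (a, b, c, d) contributes 16 new; branch {a=0, b=0, d=1} (c, e) contributes 2 new; branch {a=1, b=0, d=1} (c, e) contributes 2 new; branch {a=0, b=0, d=0} (c, e) contributes 2 new; branch {b=0, c=0} (a, d, e) contributes 1 new; branch {a=0, b=0, d=1} (c, e) contributes 0 new; branch {a=1, b=0, d=1} (c, e) contributes 0 new; branch {a=0, b=0, d=0} (c, e) contributes 0 new; branch {b=0, c=0} (a, d, e) contributes 0 new; branch {a=1, d=1} (b, c, e) contributes 2 new; branch {a=1, c=0} (b, d, e) contributes 1 new; branch {b=1} (a, c, d, e) contributes 5 new. Total: 31.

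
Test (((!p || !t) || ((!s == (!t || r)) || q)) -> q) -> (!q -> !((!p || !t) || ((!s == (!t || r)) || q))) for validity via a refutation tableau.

Valid

Assume the negation and expand:
Initial set: {!((((!p || !t) || ((!s == (!t || r)) || q)) -> q) -> (!q -> !((!p || !t) || ((!s == (!t || r)) || q))))}.
!((((!p || !t) || ((!s == (!t || r)) || q)) -> q) -> (!q -> !((!p || !t) || ((!s == (!t || r)) || q)))): α-rule — add (((!p || !t) || ((!s == (!t || r)) || q)) -> q), !(!q -> !((!p || !t) || ((!s == (!t || r)) || q))).
!(!q -> !((!p || !t) || ((!s == (!t || r)) || q))): α-rule — add !q, !!((!p || !t) || ((!s == (!t || r)) || q)).
(((!p || !t) || ((!s == (!t || r)) || q)) -> q): β-rule — branch into !((!p || !t) || ((!s == (!t || r)) || q))  //  q.
  branch 1 (add !((!p || !t) || ((!s == (!t || r)) || q))):
    !((!p || !t) || ((!s == (!t || r)) || q)): α-rule — add !(!p || !t), !((!s == (!t || r)) || q).
    !(!p || !t): α-rule — add !!p, !!t.
    !((!s == (!t || r)) || q): α-rule — add !(!s == (!t || r)), !q.
    !!((!p || !t) || ((!s == (!t || r)) || q)): β-rule — branch into (!p || !t)  //  ((!s == (!t || r)) || q).
      branch 1.1 (add (!p || !t)):
        !(!s == (!t || r)): β-rule — branch into !s, !(!t || r)  //  !!s, (!t || r).
          branch 1.1.1 (add !s, !(!t || r)):
            !(!t || r): α-rule — add !!t, !r.
            (!p || !t): β-rule — branch into !p  //  !t.
              branch 1.1.1.1 (add !p):
                × closes — contains both p and !p.
              branch 1.1.1.2 (add !t):
                × closes — contains both t and !t.
          branch 1.1.2 (add !!s, (!t || r)):
            (!p || !t): β-rule — branch into !p  //  !t.
              branch 1.1.2.1 (add !p):
                × closes — contains both p and !p.
              branch 1.1.2.2 (add !t):
                × closes — contains both t and !t.
      branch 1.2 (add ((!s == (!t || r)) || q)):
        !(!s == (!t || r)): β-rule — branch into !s, !(!t || r)  //  !!s, (!t || r).
          branch 1.2.1 (add !s, !(!t || r)):
            !(!t || r): α-rule — add !!t, !r.
            ((!s == (!t || r)) || q): β-rule — branch into (!s == (!t || r))  //  q.
              branch 1.2.1.1 (add (!s == (!t || r))):
                (!s == (!t || r)): β-rule — branch into !s, (!t || r)  //  !!s, !(!t || r).
                  branch 1.2.1.1.1 (add !s, (!t || r)):
                    (!t || r): β-rule — branch into !t  //  r.
                      branch 1.2.1.1.1.1 (add !t):
                        × closes — contains both t and !t.
                      branch 1.2.1.1.1.2 (add r):
                        × closes — contains both r and !r.
                  branch 1.2.1.1.2 (add !!s, !(!t || r)):
                    × closes — contains both s and !s.
              branch 1.2.1.2 (add q):
                × closes — contains both q and !q.
          branch 1.2.2 (add !!s, (!t || r)):
            ((!s == (!t || r)) || q): β-rule — branch into (!s == (!t || r))  //  q.
              branch 1.2.2.1 (add (!s == (!t || r))):
                (!t || r): β-rule — branch into !t  //  r.
                  branch 1.2.2.1.1 (add !t):
                    × closes — contains both t and !t.
                  branch 1.2.2.1.2 (add r):
                    (!s == (!t || r)): β-rule — branch into !s, (!t || r)  //  !!s, !(!t || r).
                      branch 1.2.2.1.2.1 (add !s, (!t || r)):
                        × closes — contains both s and !s.
                      branch 1.2.2.1.2.2 (add !!s, !(!t || r)):
                        !(!t || r): α-rule — add !!t, !r.
                        × closes — contains both r and !r.
              branch 1.2.2.2 (add q):
                × closes — contains both q and !q.
  branch 2 (add q):
    × closes — contains both q and !q.
All 13 branches close.
Every branch closed, so the negation is unsatisfiable and the formula is valid.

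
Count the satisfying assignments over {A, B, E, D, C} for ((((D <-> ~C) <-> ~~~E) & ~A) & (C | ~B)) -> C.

Initial set: {(((((D <-> ~C) <-> ~~~E) & ~A) & (C | ~B)) -> C)}.
(((((D <-> ~C) <-> ~~~E) & ~A) & (C | ~B)) -> C): β-rule — branch into ~((((D <-> ~C) <-> ~~~E) & ~A) & (C | ~B))  //  C.
  branch 1 (add ~((((D <-> ~C) <-> ~~~E) & ~A) & (C | ~B))):
    ~((((D <-> ~C) <-> ~~~E) & ~A) & (C | ~B)): β-rule — branch into ~(((D <-> ~C) <-> ~~~E) & ~A)  //  ~(C | ~B).
      branch 1.1 (add ~(((D <-> ~C) <-> ~~~E) & ~A)):
        ~(((D <-> ~C) <-> ~~~E) & ~A): β-rule — branch into ~((D <-> ~C) <-> ~~~E)  //  ~~A.
          branch 1.1.1 (add ~((D <-> ~C) <-> ~~~E)):
            ~((D <-> ~C) <-> ~~~E): β-rule — branch into (D <-> ~C), ~~~~E  //  ~(D <-> ~C), ~~~E.
              branch 1.1.1.1 (add (D <-> ~C), ~~~~E):
                ~~~~E: drop double negation, giving ~~E.
                (D <-> ~C): β-rule — branch into D, ~C  //  ~D, ~~C.
                  branch 1.1.1.1.1 (add D, ~C):
                    ○ open, literals {C=F, D=T, E=T}.
                  branch 1.1.1.1.2 (add ~D, ~~C):
                    ○ open, literals {C=T, D=F, E=T}.
              branch 1.1.1.2 (add ~(D <-> ~C), ~~~E):
                ~~~E: drop double negation, giving ~E.
                ~(D <-> ~C): β-rule — branch into D, ~~C  //  ~D, ~C.
                  branch 1.1.1.2.1 (add D, ~~C):
                    ○ open, literals {C=T, D=T, E=F}.
                  branch 1.1.1.2.2 (add ~D, ~C):
                    ○ open, literals {C=F, D=F, E=F}.
          branch 1.1.2 (add ~~A):
            ○ open, literals {A=T}.
      branch 1.2 (add ~(C | ~B)):
        ~(C | ~B): α-rule — add ~C, ~~B.
        ○ open, literals {B=T, C=F}.
  branch 2 (add C):
    ○ open, literals {C=T}.
0 branches closed, 7 open.
Each open branch fixes some atoms; the unmentioned ones are free. Counting distinct full assignments: branch {C=F, D=T, E=T} (A, B) contributes 4 new; branch {C=T, D=F, E=T} (A, B) contributes 4 new; branch {C=T, D=T, E=F} (A, B) contributes 4 new; branch {C=F, D=F, E=F} (A, B) contributes 4 new; branch {A=T} (B, E, D, C) contributes 8 new; branch {B=T, C=F} (A, E, D) contributes 2 new; branch {C=T} (A, B, E, D) contributes 4 new. Total: 30.

30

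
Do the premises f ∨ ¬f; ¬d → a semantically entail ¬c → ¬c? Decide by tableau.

Yes

Initial set: {T (f ∨ ¬f); T (¬d → a); F (¬c → ¬c)}.
F (¬c → ¬c): α-rule — add T ¬c, F ¬c.
× closes — contains both c and ¬c.
All 1 branch closes.
Every branch closed, so the premises entail the conclusion.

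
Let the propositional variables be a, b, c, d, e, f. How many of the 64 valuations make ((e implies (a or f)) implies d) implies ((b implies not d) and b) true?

30

Initial set: {(((e implies (a or f)) implies d) implies ((b implies not d) and b))}.
(((e implies (a or f)) implies d) implies ((b implies not d) and b)): β-rule — branch into not ((e implies (a or f)) implies d)  //  ((b implies not d) and b).
  branch 1 (add not ((e implies (a or f)) implies d)):
    not ((e implies (a or f)) implies d): α-rule — add (e implies (a or f)), not d.
    (e implies (a or f)): β-rule — branch into not e  //  (a or f).
      branch 1.1 (add not e):
        ○ open, literals {d=0, e=0}.
      branch 1.2 (add (a or f)):
        (a or f): β-rule — branch into a  //  f.
          branch 1.2.1 (add a):
            ○ open, literals {a=1, d=0}.
          branch 1.2.2 (add f):
            ○ open, literals {d=0, f=1}.
  branch 2 (add ((b implies not d) and b)):
    ((b implies not d) and b): α-rule — add (b implies not d), b.
    (b implies not d): β-rule — branch into not b  //  not d.
      branch 2.1 (add not b):
        × closes — contains both b and not b.
      branch 2.2 (add not d):
        ○ open, literals {b=1, d=0}.
1 branch closed, 4 open.
Each open branch fixes some atoms; the unmentioned ones are free. Counting distinct full assignments: branch {d=0, e=0} (a, b, c, f) contributes 16 new; branch {a=1, d=0} (b, c, e, f) contributes 8 new; branch {d=0, f=1} (a, b, c, e) contributes 4 new; branch {b=1, d=0} (a, c, e, f) contributes 2 new. Total: 30.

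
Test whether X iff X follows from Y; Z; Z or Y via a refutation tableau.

Yes

Initial set: {Y; Z; (Z or Y); not (X iff X)}.
(Z or Y): β-rule — branch into Z  //  Y.
  branch 1 (add Z):
    not (X iff X): β-rule — branch into X, not X  //  not X, X.
      branch 1.1 (add X, not X):
        × closes — contains both X and not X.
      branch 1.2 (add not X, X):
        × closes — contains both X and not X.
  branch 2 (add Y):
    not (X iff X): β-rule — branch into X, not X  //  not X, X.
      branch 2.1 (add X, not X):
        × closes — contains both X and not X.
      branch 2.2 (add not X, X):
        × closes — contains both X and not X.
All 4 branches close.
Every branch closed, so the premises entail the conclusion.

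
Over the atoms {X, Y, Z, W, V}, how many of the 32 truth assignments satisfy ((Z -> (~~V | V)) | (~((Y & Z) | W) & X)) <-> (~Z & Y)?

15

Initial set: {(((Z -> (~~V | V)) | (~((Y & Z) | W) & X)) <-> (~Z & Y))}.
(((Z -> (~~V | V)) | (~((Y & Z) | W) & X)) <-> (~Z & Y)): β-rule — branch into ((Z -> (~~V | V)) | (~((Y & Z) | W) & X)), (~Z & Y)  //  ~((Z -> (~~V | V)) | (~((Y & Z) | W) & X)), ~(~Z & Y).
  branch 1 (add ((Z -> (~~V | V)) | (~((Y & Z) | W) & X)), (~Z & Y)):
    (~Z & Y): α-rule — add ~Z, Y.
    ((Z -> (~~V | V)) | (~((Y & Z) | W) & X)): β-rule — branch into (Z -> (~~V | V))  //  (~((Y & Z) | W) & X).
      branch 1.1 (add (Z -> (~~V | V))):
        (Z -> (~~V | V)): β-rule — branch into ~Z  //  (~~V | V).
          branch 1.1.1 (add ~Z):
            ○ open, literals {Y=1, Z=0}.
          branch 1.1.2 (add (~~V | V)):
            (~~V | V): β-rule — branch into ~~V  //  V.
              branch 1.1.2.1 (add ~~V):
                ~~V: drop double negation, giving V.
                ○ open, literals {V=1, Y=1, Z=0}.
              branch 1.1.2.2 (add V):
                ○ open, literals {V=1, Y=1, Z=0}.
      branch 1.2 (add (~((Y & Z) | W) & X)):
        (~((Y & Z) | W) & X): α-rule — add ~((Y & Z) | W), X.
        ~((Y & Z) | W): α-rule — add ~(Y & Z), ~W.
        ~(Y & Z): β-rule — branch into ~Y  //  ~Z.
          branch 1.2.1 (add ~Y):
            × closes — contains both Y and ~Y.
          branch 1.2.2 (add ~Z):
            ○ open, literals {W=0, X=1, Y=1, Z=0}.
  branch 2 (add ~((Z -> (~~V | V)) | (~((Y & Z) | W) & X)), ~(~Z & Y)):
    ~((Z -> (~~V | V)) | (~((Y & Z) | W) & X)): α-rule — add ~(Z -> (~~V | V)), ~(~((Y & Z) | W) & X).
    ~(Z -> (~~V | V)): α-rule — add Z, ~(~~V | V).
    ~(~~V | V): α-rule — add ~~~V, ~V.
    ~~~V: drop double negation, giving ~V.
    ~(~Z & Y): β-rule — branch into ~~Z  //  ~Y.
      branch 2.1 (add ~~Z):
        ~(~((Y & Z) | W) & X): β-rule — branch into ~~((Y & Z) | W)  //  ~X.
          branch 2.1.1 (add ~~((Y & Z) | W)):
            ~~((Y & Z) | W): β-rule — branch into (Y & Z)  //  W.
              branch 2.1.1.1 (add (Y & Z)):
                (Y & Z): α-rule — add Y, Z.
                ○ open, literals {V=0, Y=1, Z=1}.
              branch 2.1.1.2 (add W):
                ○ open, literals {V=0, W=1, Z=1}.
          branch 2.1.2 (add ~X):
            ○ open, literals {V=0, X=0, Z=1}.
      branch 2.2 (add ~Y):
        ~(~((Y & Z) | W) & X): β-rule — branch into ~~((Y & Z) | W)  //  ~X.
          branch 2.2.1 (add ~~((Y & Z) | W)):
            ~~((Y & Z) | W): β-rule — branch into (Y & Z)  //  W.
              branch 2.2.1.1 (add (Y & Z)):
                (Y & Z): α-rule — add Y, Z.
                × closes — contains both Y and ~Y.
              branch 2.2.1.2 (add W):
                ○ open, literals {V=0, W=1, Y=0, Z=1}.
          branch 2.2.2 (add ~X):
            ○ open, literals {V=0, X=0, Y=0, Z=1}.
2 branches closed, 9 open.
Each open branch fixes some atoms; the unmentioned ones are free. Counting distinct full assignments: branch {Y=1, Z=0} (X, W, V) contributes 8 new; branch {V=1, Y=1, Z=0} (X, W) contributes 0 new; branch {V=1, Y=1, Z=0} (X, W) contributes 0 new; branch {W=0, X=1, Y=1, Z=0} (V) contributes 0 new; branch {V=0, Y=1, Z=1} (X, W) contributes 4 new; branch {V=0, W=1, Z=1} (X, Y) contributes 2 new; branch {V=0, X=0, Z=1} (Y, W) contributes 1 new; branch {V=0, W=1, Y=0, Z=1} (X) contributes 0 new; branch {V=0, X=0, Y=0, Z=1} (W) contributes 0 new. Total: 15.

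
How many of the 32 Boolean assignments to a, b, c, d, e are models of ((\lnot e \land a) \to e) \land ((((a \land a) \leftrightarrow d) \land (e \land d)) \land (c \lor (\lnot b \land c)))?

2

Initial set: {(((\lnot e \land a) \to e) \land ((((a \land a) \leftrightarrow d) \land (e \land d)) \land (c \lor (\lnot b \land c))))}.
(((\lnot e \land a) \to e) \land ((((a \land a) \leftrightarrow d) \land (e \land d)) \land (c \lor (\lnot b \land c)))): α-rule — add ((\lnot e \land a) \to e), ((((a \land a) \leftrightarrow d) \land (e \land d)) \land (c \lor (\lnot b \land c))).
((((a \land a) \leftrightarrow d) \land (e \land d)) \land (c \lor (\lnot b \land c))): α-rule — add (((a \land a) \leftrightarrow d) \land (e \land d)), (c \lor (\lnot b \land c)).
(((a \land a) \leftrightarrow d) \land (e \land d)): α-rule — add ((a \land a) \leftrightarrow d), (e \land d).
(e \land d): α-rule — add e, d.
((\lnot e \land a) \to e): β-rule — branch into \lnot (\lnot e \land a)  //  e.
  branch 1 (add \lnot (\lnot e \land a)):
    (c \lor (\lnot b \land c)): β-rule — branch into c  //  (\lnot b \land c).
      branch 1.1 (add c):
        ((a \land a) \leftrightarrow d): β-rule — branch into (a \land a), d  //  \lnot (a \land a), \lnot d.
          branch 1.1.1 (add (a \land a), d):
            (a \land a): α-rule — add a, a.
            \lnot (\lnot e \land a): β-rule — branch into \lnot \lnot e  //  \lnot a.
              branch 1.1.1.1 (add \lnot \lnot e):
                ○ open, literals {a=1, c=1, d=1, e=1}.
              branch 1.1.1.2 (add \lnot a):
                × closes — contains both a and \lnot a.
          branch 1.1.2 (add \lnot (a \land a), \lnot d):
            × closes — contains both d and \lnot d.
      branch 1.2 (add (\lnot b \land c)):
        (\lnot b \land c): α-rule — add \lnot b, c.
        ((a \land a) \leftrightarrow d): β-rule — branch into (a \land a), d  //  \lnot (a \land a), \lnot d.
          branch 1.2.1 (add (a \land a), d):
            (a \land a): α-rule — add a, a.
            \lnot (\lnot e \land a): β-rule — branch into \lnot \lnot e  //  \lnot a.
              branch 1.2.1.1 (add \lnot \lnot e):
                ○ open, literals {a=1, b=0, c=1, d=1, e=1}.
              branch 1.2.1.2 (add \lnot a):
                × closes — contains both a and \lnot a.
          branch 1.2.2 (add \lnot (a \land a), \lnot d):
            × closes — contains both d and \lnot d.
  branch 2 (add e):
    (c \lor (\lnot b \land c)): β-rule — branch into c  //  (\lnot b \land c).
      branch 2.1 (add c):
        ((a \land a) \leftrightarrow d): β-rule — branch into (a \land a), d  //  \lnot (a \land a), \lnot d.
          branch 2.1.1 (add (a \land a), d):
            (a \land a): α-rule — add a, a.
            ○ open, literals {a=1, c=1, d=1, e=1}.
          branch 2.1.2 (add \lnot (a \land a), \lnot d):
            × closes — contains both d and \lnot d.
      branch 2.2 (add (\lnot b \land c)):
        (\lnot b \land c): α-rule — add \lnot b, c.
        ((a \land a) \leftrightarrow d): β-rule — branch into (a \land a), d  //  \lnot (a \land a), \lnot d.
          branch 2.2.1 (add (a \land a), d):
            (a \land a): α-rule — add a, a.
            ○ open, literals {a=1, b=0, c=1, d=1, e=1}.
          branch 2.2.2 (add \lnot (a \land a), \lnot d):
            × closes — contains both d and \lnot d.
6 branches closed, 4 open.
Each open branch fixes some atoms; the unmentioned ones are free. Counting distinct full assignments: branch {a=1, c=1, d=1, e=1} (b) contributes 2 new; branch {a=1, b=0, c=1, d=1, e=1} (none free) contributes 0 new; branch {a=1, c=1, d=1, e=1} (b) contributes 0 new; branch {a=1, b=0, c=1, d=1, e=1} (none free) contributes 0 new. Total: 2.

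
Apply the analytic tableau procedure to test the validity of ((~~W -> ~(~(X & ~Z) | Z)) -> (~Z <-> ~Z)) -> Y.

Not valid

Assume the negation and expand:
Initial set: {~(((~~W -> ~(~(X & ~Z) | Z)) -> (~Z <-> ~Z)) -> Y)}.
~(((~~W -> ~(~(X & ~Z) | Z)) -> (~Z <-> ~Z)) -> Y): α-rule — add ((~~W -> ~(~(X & ~Z) | Z)) -> (~Z <-> ~Z)), ~Y.
((~~W -> ~(~(X & ~Z) | Z)) -> (~Z <-> ~Z)): β-rule — branch into ~(~~W -> ~(~(X & ~Z) | Z))  //  (~Z <-> ~Z).
  branch 1 (add ~(~~W -> ~(~(X & ~Z) | Z))):
    ~(~~W -> ~(~(X & ~Z) | Z)): α-rule — add ~~W, ~~(~(X & ~Z) | Z).
    ~~W: drop double negation, giving W.
    ~~(~(X & ~Z) | Z): β-rule — branch into ~(X & ~Z)  //  Z.
      branch 1.1 (add ~(X & ~Z)):
        ~(X & ~Z): β-rule — branch into ~X  //  ~~Z.
          branch 1.1.1 (add ~X):
            ○ open, literals {W=1, X=0, Y=0}.
          branch 1.1.2 (add ~~Z):
            ○ open, literals {W=1, Y=0, Z=1}.
      branch 1.2 (add Z):
        ○ open, literals {W=1, Y=0, Z=1}.
  branch 2 (add (~Z <-> ~Z)):
    (~Z <-> ~Z): β-rule — branch into ~Z, ~Z  //  ~~Z, ~~Z.
      branch 2.1 (add ~Z, ~Z):
        ○ open, literals {Y=0, Z=0}.
      branch 2.2 (add ~~Z, ~~Z):
        ○ open, literals {Y=0, Z=1}.
0 branches closed, 5 open.
An open branch gives a countermodel: W=1, X=0, Y=0 (unmentioned atoms arbitrary); under it the original formula is false.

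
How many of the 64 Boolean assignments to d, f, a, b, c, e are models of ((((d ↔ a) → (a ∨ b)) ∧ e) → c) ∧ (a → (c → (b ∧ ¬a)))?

Initial set: {(((((d ↔ a) → (a ∨ b)) ∧ e) → c) ∧ (a → (c → (b ∧ ¬a))))}.
(((((d ↔ a) → (a ∨ b)) ∧ e) → c) ∧ (a → (c → (b ∧ ¬a)))): α-rule — add ((((d ↔ a) → (a ∨ b)) ∧ e) → c), (a → (c → (b ∧ ¬a))).
((((d ↔ a) → (a ∨ b)) ∧ e) → c): β-rule — branch into ¬(((d ↔ a) → (a ∨ b)) ∧ e)  //  c.
  branch 1 (add ¬(((d ↔ a) → (a ∨ b)) ∧ e)):
    (a → (c → (b ∧ ¬a))): β-rule — branch into ¬a  //  (c → (b ∧ ¬a)).
      branch 1.1 (add ¬a):
        ¬(((d ↔ a) → (a ∨ b)) ∧ e): β-rule — branch into ¬((d ↔ a) → (a ∨ b))  //  ¬e.
          branch 1.1.1 (add ¬((d ↔ a) → (a ∨ b))):
            ¬((d ↔ a) → (a ∨ b)): α-rule — add (d ↔ a), ¬(a ∨ b).
            ¬(a ∨ b): α-rule — add ¬a, ¬b.
            (d ↔ a): β-rule — branch into d, a  //  ¬d, ¬a.
              branch 1.1.1.1 (add d, a):
                × closes — contains both a and ¬a.
              branch 1.1.1.2 (add ¬d, ¬a):
                ○ open, literals {a=0, b=0, d=0}.
          branch 1.1.2 (add ¬e):
            ○ open, literals {a=0, e=0}.
      branch 1.2 (add (c → (b ∧ ¬a))):
        ¬(((d ↔ a) → (a ∨ b)) ∧ e): β-rule — branch into ¬((d ↔ a) → (a ∨ b))  //  ¬e.
          branch 1.2.1 (add ¬((d ↔ a) → (a ∨ b))):
            ¬((d ↔ a) → (a ∨ b)): α-rule — add (d ↔ a), ¬(a ∨ b).
            ¬(a ∨ b): α-rule — add ¬a, ¬b.
            (c → (b ∧ ¬a)): β-rule — branch into ¬c  //  (b ∧ ¬a).
              branch 1.2.1.1 (add ¬c):
                (d ↔ a): β-rule — branch into d, a  //  ¬d, ¬a.
                  branch 1.2.1.1.1 (add d, a):
                    × closes — contains both a and ¬a.
                  branch 1.2.1.1.2 (add ¬d, ¬a):
                    ○ open, literals {a=0, b=0, c=0, d=0}.
              branch 1.2.1.2 (add (b ∧ ¬a)):
                (b ∧ ¬a): α-rule — add b, ¬a.
                × closes — contains both b and ¬b.
          branch 1.2.2 (add ¬e):
            (c → (b ∧ ¬a)): β-rule — branch into ¬c  //  (b ∧ ¬a).
              branch 1.2.2.1 (add ¬c):
                ○ open, literals {c=0, e=0}.
              branch 1.2.2.2 (add (b ∧ ¬a)):
                (b ∧ ¬a): α-rule — add b, ¬a.
                ○ open, literals {a=0, b=1, e=0}.
  branch 2 (add c):
    (a → (c → (b ∧ ¬a))): β-rule — branch into ¬a  //  (c → (b ∧ ¬a)).
      branch 2.1 (add ¬a):
        ○ open, literals {a=0, c=1}.
      branch 2.2 (add (c → (b ∧ ¬a))):
        (c → (b ∧ ¬a)): β-rule — branch into ¬c  //  (b ∧ ¬a).
          branch 2.2.1 (add ¬c):
            × closes — contains both c and ¬c.
          branch 2.2.2 (add (b ∧ ¬a)):
            (b ∧ ¬a): α-rule — add b, ¬a.
            ○ open, literals {a=0, b=1, c=1}.
4 branches closed, 7 open.
Each open branch fixes some atoms; the unmentioned ones are free. Counting distinct full assignments: branch {a=0, b=0, d=0} (f, c, e) contributes 8 new; branch {a=0, e=0} (d, f, b, c) contributes 12 new; branch {a=0, b=0, c=0, d=0} (f, e) contributes 0 new; branch {c=0, e=0} (d, f, a, b) contributes 8 new; branch {a=0, b=1, e=0} (d, f, c) contributes 0 new; branch {a=0, c=1} (d, f, b, e) contributes 6 new; branch {a=0, b=1, c=1} (d, f, e) contributes 0 new. Total: 34.

34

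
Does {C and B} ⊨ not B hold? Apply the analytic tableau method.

Initial set: {(C and B); not not B}.
(C and B): α-rule — add C, B.
○ open, literals {B=1, C=1}.
0 branches closed, 1 open.
An open branch gives a countermodel: B=1, C=1 (unmentioned atoms arbitrary); the premises hold there but the conclusion fails.

No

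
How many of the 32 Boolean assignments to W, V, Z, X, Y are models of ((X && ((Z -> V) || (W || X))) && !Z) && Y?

4

Initial set: {(((X && ((Z -> V) || (W || X))) && !Z) && Y)}.
(((X && ((Z -> V) || (W || X))) && !Z) && Y): α-rule — add ((X && ((Z -> V) || (W || X))) && !Z), Y.
((X && ((Z -> V) || (W || X))) && !Z): α-rule — add (X && ((Z -> V) || (W || X))), !Z.
(X && ((Z -> V) || (W || X))): α-rule — add X, ((Z -> V) || (W || X)).
((Z -> V) || (W || X)): β-rule — branch into (Z -> V)  //  (W || X).
  branch 1 (add (Z -> V)):
    (Z -> V): β-rule — branch into !Z  //  V.
      branch 1.1 (add !Z):
        ○ open, literals {X=T, Y=T, Z=F}.
      branch 1.2 (add V):
        ○ open, literals {V=T, X=T, Y=T, Z=F}.
  branch 2 (add (W || X)):
    (W || X): β-rule — branch into W  //  X.
      branch 2.1 (add W):
        ○ open, literals {W=T, X=T, Y=T, Z=F}.
      branch 2.2 (add X):
        ○ open, literals {X=T, Y=T, Z=F}.
0 branches closed, 4 open.
Each open branch fixes some atoms; the unmentioned ones are free. Counting distinct full assignments: branch {X=T, Y=T, Z=F} (W, V) contributes 4 new; branch {V=T, X=T, Y=T, Z=F} (W) contributes 0 new; branch {W=T, X=T, Y=T, Z=F} (V) contributes 0 new; branch {X=T, Y=T, Z=F} (W, V) contributes 0 new. Total: 4.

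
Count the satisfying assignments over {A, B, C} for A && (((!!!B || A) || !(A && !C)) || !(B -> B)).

4

Initial set: {(A && (((!!!B || A) || !(A && !C)) || !(B -> B)))}.
(A && (((!!!B || A) || !(A && !C)) || !(B -> B))): α-rule — add A, (((!!!B || A) || !(A && !C)) || !(B -> B)).
(((!!!B || A) || !(A && !C)) || !(B -> B)): β-rule — branch into ((!!!B || A) || !(A && !C))  //  !(B -> B).
  branch 1 (add ((!!!B || A) || !(A && !C))):
    ((!!!B || A) || !(A && !C)): β-rule — branch into (!!!B || A)  //  !(A && !C).
      branch 1.1 (add (!!!B || A)):
        (!!!B || A): β-rule — branch into !!!B  //  A.
          branch 1.1.1 (add !!!B):
            !!!B: drop double negation, giving !B.
            ○ open, literals {A=T, B=F}.
          branch 1.1.2 (add A):
            ○ open, literals {A=T}.
      branch 1.2 (add !(A && !C)):
        !(A && !C): β-rule — branch into !A  //  !!C.
          branch 1.2.1 (add !A):
            × closes — contains both A and !A.
          branch 1.2.2 (add !!C):
            ○ open, literals {A=T, C=T}.
  branch 2 (add !(B -> B)):
    !(B -> B): α-rule — add B, !B.
    × closes — contains both B and !B.
2 branches closed, 3 open.
Each open branch fixes some atoms; the unmentioned ones are free. Counting distinct full assignments: branch {A=T, B=F} (C) contributes 2 new; branch {A=T} (B, C) contributes 2 new; branch {A=T, C=T} (B) contributes 0 new. Total: 4.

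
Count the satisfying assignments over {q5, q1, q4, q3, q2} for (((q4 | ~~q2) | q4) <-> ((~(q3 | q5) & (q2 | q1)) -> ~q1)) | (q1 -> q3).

28

Initial set: {((((q4 | ~~q2) | q4) <-> ((~(q3 | q5) & (q2 | q1)) -> ~q1)) | (q1 -> q3))}.
((((q4 | ~~q2) | q4) <-> ((~(q3 | q5) & (q2 | q1)) -> ~q1)) | (q1 -> q3)): β-rule — branch into (((q4 | ~~q2) | q4) <-> ((~(q3 | q5) & (q2 | q1)) -> ~q1))  //  (q1 -> q3).
  branch 1 (add (((q4 | ~~q2) | q4) <-> ((~(q3 | q5) & (q2 | q1)) -> ~q1))):
    (((q4 | ~~q2) | q4) <-> ((~(q3 | q5) & (q2 | q1)) -> ~q1)): β-rule — branch into ((q4 | ~~q2) | q4), ((~(q3 | q5) & (q2 | q1)) -> ~q1)  //  ~((q4 | ~~q2) | q4), ~((~(q3 | q5) & (q2 | q1)) -> ~q1).
      branch 1.1 (add ((q4 | ~~q2) | q4), ((~(q3 | q5) & (q2 | q1)) -> ~q1)):
        ((q4 | ~~q2) | q4): β-rule — branch into (q4 | ~~q2)  //  q4.
          branch 1.1.1 (add (q4 | ~~q2)):
            ((~(q3 | q5) & (q2 | q1)) -> ~q1): β-rule — branch into ~(~(q3 | q5) & (q2 | q1))  //  ~q1.
              branch 1.1.1.1 (add ~(~(q3 | q5) & (q2 | q1))):
                (q4 | ~~q2): β-rule — branch into q4  //  ~~q2.
                  branch 1.1.1.1.1 (add q4):
                    ~(~(q3 | q5) & (q2 | q1)): β-rule — branch into ~~(q3 | q5)  //  ~(q2 | q1).
                      branch 1.1.1.1.1.1 (add ~~(q3 | q5)):
                        ~~(q3 | q5): β-rule — branch into q3  //  q5.
                          branch 1.1.1.1.1.1.1 (add q3):
                            ○ open, literals {q3=T, q4=T}.
                          branch 1.1.1.1.1.1.2 (add q5):
                            ○ open, literals {q4=T, q5=T}.
                      branch 1.1.1.1.1.2 (add ~(q2 | q1)):
                        ~(q2 | q1): α-rule — add ~q2, ~q1.
                        ○ open, literals {q1=F, q2=F, q4=T}.
                  branch 1.1.1.1.2 (add ~~q2):
                    ~~q2: drop double negation, giving q2.
                    ~(~(q3 | q5) & (q2 | q1)): β-rule — branch into ~~(q3 | q5)  //  ~(q2 | q1).
                      branch 1.1.1.1.2.1 (add ~~(q3 | q5)):
                        ~~(q3 | q5): β-rule — branch into q3  //  q5.
                          branch 1.1.1.1.2.1.1 (add q3):
                            ○ open, literals {q2=T, q3=T}.
                          branch 1.1.1.1.2.1.2 (add q5):
                            ○ open, literals {q2=T, q5=T}.
                      branch 1.1.1.1.2.2 (add ~(q2 | q1)):
                        ~(q2 | q1): α-rule — add ~q2, ~q1.
                        × closes — contains both q2 and ~q2.
              branch 1.1.1.2 (add ~q1):
                (q4 | ~~q2): β-rule — branch into q4  //  ~~q2.
                  branch 1.1.1.2.1 (add q4):
                    ○ open, literals {q1=F, q4=T}.
                  branch 1.1.1.2.2 (add ~~q2):
                    ~~q2: drop double negation, giving q2.
                    ○ open, literals {q1=F, q2=T}.
          branch 1.1.2 (add q4):
            ((~(q3 | q5) & (q2 | q1)) -> ~q1): β-rule — branch into ~(~(q3 | q5) & (q2 | q1))  //  ~q1.
              branch 1.1.2.1 (add ~(~(q3 | q5) & (q2 | q1))):
                ~(~(q3 | q5) & (q2 | q1)): β-rule — branch into ~~(q3 | q5)  //  ~(q2 | q1).
                  branch 1.1.2.1.1 (add ~~(q3 | q5)):
                    ~~(q3 | q5): β-rule — branch into q3  //  q5.
                      branch 1.1.2.1.1.1 (add q3):
                        ○ open, literals {q3=T, q4=T}.
                      branch 1.1.2.1.1.2 (add q5):
                        ○ open, literals {q4=T, q5=T}.
                  branch 1.1.2.1.2 (add ~(q2 | q1)):
                    ~(q2 | q1): α-rule — add ~q2, ~q1.
                    ○ open, literals {q1=F, q2=F, q4=T}.
              branch 1.1.2.2 (add ~q1):
                ○ open, literals {q1=F, q4=T}.
      branch 1.2 (add ~((q4 | ~~q2) | q4), ~((~(q3 | q5) & (q2 | q1)) -> ~q1)):
        ~((q4 | ~~q2) | q4): α-rule — add ~(q4 | ~~q2), ~q4.
        ~((~(q3 | q5) & (q2 | q1)) -> ~q1): α-rule — add (~(q3 | q5) & (q2 | q1)), ~~q1.
        ~(q4 | ~~q2): α-rule — add ~q4, ~~~q2.
        (~(q3 | q5) & (q2 | q1)): α-rule — add ~(q3 | q5), (q2 | q1).
        ~~~q2: drop double negation, giving ~q2.
        ~(q3 | q5): α-rule — add ~q3, ~q5.
        (q2 | q1): β-rule — branch into q2  //  q1.
          branch 1.2.1 (add q2):
            × closes — contains both q2 and ~q2.
          branch 1.2.2 (add q1):
            ○ open, literals {q1=T, q2=F, q3=F, q4=F, q5=F}.
  branch 2 (add (q1 -> q3)):
    (q1 -> q3): β-rule — branch into ~q1  //  q3.
      branch 2.1 (add ~q1):
        ○ open, literals {q1=F}.
      branch 2.2 (add q3):
        ○ open, literals {q3=T}.
2 branches closed, 14 open.
Each open branch fixes some atoms; the unmentioned ones are free. Counting distinct full assignments: branch {q3=T, q4=T} (q5, q1, q2) contributes 8 new; branch {q4=T, q5=T} (q1, q3, q2) contributes 4 new; branch {q1=F, q2=F, q4=T} (q5, q3) contributes 1 new; branch {q2=T, q3=T} (q5, q1, q4) contributes 4 new; branch {q2=T, q5=T} (q1, q4, q3) contributes 2 new; branch {q1=F, q4=T} (q5, q3, q2) contributes 1 new; branch {q1=F, q2=T} (q5, q4, q3) contributes 1 new; branch {q3=T, q4=T} (q5, q1, q2) contributes 0 new; branch {q4=T, q5=T} (q1, q3, q2) contributes 0 new; branch {q1=F, q2=F, q4=T} (q5, q3) contributes 0 new; branch {q1=F, q4=T} (q5, q3, q2) contributes 0 new; branch {q1=T, q2=F, q3=F, q4=F, q5=F} (none free) contributes 1 new; branch {q1=F} (q5, q4, q3, q2) contributes 4 new; branch {q3=T} (q5, q1, q4, q2) contributes 2 new. Total: 28.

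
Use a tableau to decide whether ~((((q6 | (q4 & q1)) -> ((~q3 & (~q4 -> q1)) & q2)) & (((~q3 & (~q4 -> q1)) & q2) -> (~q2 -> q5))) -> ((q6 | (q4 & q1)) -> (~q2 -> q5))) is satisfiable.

Unsatisfiable

Initial set: {T ~((((q6 | (q4 & q1)) -> ((~q3 & (~q4 -> q1)) & q2)) & (((~q3 & (~q4 -> q1)) & q2) -> (~q2 -> q5))) -> ((q6 | (q4 & q1)) -> (~q2 -> q5)))}.
T ~((((q6 | (q4 & q1)) -> ((~q3 & (~q4 -> q1)) & q2)) & (((~q3 & (~q4 -> q1)) & q2) -> (~q2 -> q5))) -> ((q6 | (q4 & q1)) -> (~q2 -> q5))): α-rule — add T (((q6 | (q4 & q1)) -> ((~q3 & (~q4 -> q1)) & q2)) & (((~q3 & (~q4 -> q1)) & q2) -> (~q2 -> q5))), F ((q6 | (q4 & q1)) -> (~q2 -> q5)).
T (((q6 | (q4 & q1)) -> ((~q3 & (~q4 -> q1)) & q2)) & (((~q3 & (~q4 -> q1)) & q2) -> (~q2 -> q5))): α-rule — add T ((q6 | (q4 & q1)) -> ((~q3 & (~q4 -> q1)) & q2)), T (((~q3 & (~q4 -> q1)) & q2) -> (~q2 -> q5)).
F ((q6 | (q4 & q1)) -> (~q2 -> q5)): α-rule — add T (q6 | (q4 & q1)), F (~q2 -> q5).
F (~q2 -> q5): α-rule — add T ~q2, F q5.
T ((q6 | (q4 & q1)) -> ((~q3 & (~q4 -> q1)) & q2)): β-rule — branch into F (q6 | (q4 & q1))  //  T ((~q3 & (~q4 -> q1)) & q2).
  branch 1 (add F (q6 | (q4 & q1))):
    F (q6 | (q4 & q1)): α-rule — add F q6, F (q4 & q1).
    T (((~q3 & (~q4 -> q1)) & q2) -> (~q2 -> q5)): β-rule — branch into F ((~q3 & (~q4 -> q1)) & q2)  //  T (~q2 -> q5).
      branch 1.1 (add F ((~q3 & (~q4 -> q1)) & q2)):
        T (q6 | (q4 & q1)): β-rule — branch into T q6  //  T (q4 & q1).
          branch 1.1.1 (add T q6):
            × closes — contains both q6 and ~q6.
          branch 1.1.2 (add T (q4 & q1)):
            T (q4 & q1): α-rule — add T q4, T q1.
            F (q4 & q1): β-rule — branch into F q4  //  F q1.
              branch 1.1.2.1 (add F q4):
                × closes — contains both q4 and ~q4.
              branch 1.1.2.2 (add F q1):
                × closes — contains both q1 and ~q1.
      branch 1.2 (add T (~q2 -> q5)):
        T (q6 | (q4 & q1)): β-rule — branch into T q6  //  T (q4 & q1).
          branch 1.2.1 (add T q6):
            × closes — contains both q6 and ~q6.
          branch 1.2.2 (add T (q4 & q1)):
            T (q4 & q1): α-rule — add T q4, T q1.
            F (q4 & q1): β-rule — branch into F q4  //  F q1.
              branch 1.2.2.1 (add F q4):
                × closes — contains both q4 and ~q4.
              branch 1.2.2.2 (add F q1):
                × closes — contains both q1 and ~q1.
  branch 2 (add T ((~q3 & (~q4 -> q1)) & q2)):
    T ((~q3 & (~q4 -> q1)) & q2): α-rule — add T (~q3 & (~q4 -> q1)), T q2.
    × closes — contains both q2 and ~q2.
All 7 branches close.
Every branch closed; the formula is unsatisfiable.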